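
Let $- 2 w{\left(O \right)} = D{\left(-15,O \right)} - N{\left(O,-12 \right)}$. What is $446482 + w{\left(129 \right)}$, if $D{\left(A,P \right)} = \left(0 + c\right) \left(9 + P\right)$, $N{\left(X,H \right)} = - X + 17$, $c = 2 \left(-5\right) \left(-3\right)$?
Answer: $444356$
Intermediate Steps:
$c = 30$ ($c = \left(-10\right) \left(-3\right) = 30$)
$N{\left(X,H \right)} = 17 - X$
$D{\left(A,P \right)} = 270 + 30 P$ ($D{\left(A,P \right)} = \left(0 + 30\right) \left(9 + P\right) = 30 \left(9 + P\right) = 270 + 30 P$)
$w{\left(O \right)} = - \frac{253}{2} - \frac{31 O}{2}$ ($w{\left(O \right)} = - \frac{\left(270 + 30 O\right) - \left(17 - O\right)}{2} = - \frac{\left(270 + 30 O\right) + \left(-17 + O\right)}{2} = - \frac{253 + 31 O}{2} = - \frac{253}{2} - \frac{31 O}{2}$)
$446482 + w{\left(129 \right)} = 446482 - 2126 = 444356$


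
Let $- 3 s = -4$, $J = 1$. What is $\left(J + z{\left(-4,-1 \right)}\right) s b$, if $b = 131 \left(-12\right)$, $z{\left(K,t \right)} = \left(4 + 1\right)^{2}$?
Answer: $-54496$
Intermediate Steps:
$s = \frac{4}{3}$ ($s = \left(- \frac{1}{3}\right) \left(-4\right) = \frac{4}{3} \approx 1.3333$)
$z{\left(K,t \right)} = 25$ ($z{\left(K,t \right)} = 5^{2} = 25$)
$b = -1572$
$\left(J + z{\left(-4,-1 \right)}\right) s b = \left(1 + 25\right) \frac{4}{3} \left(-1572\right) = 26 \cdot \frac{4}{3} \left(-1572\right) = \frac{104}{3} \left(-1572\right) = -54496$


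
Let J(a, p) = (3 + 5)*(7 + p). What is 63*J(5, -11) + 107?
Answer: -1909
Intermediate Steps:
J(a, p) = 56 + 8*p (J(a, p) = 8*(7 + p) = 56 + 8*p)
63*J(5, -11) + 107 = 63*(56 + 8*(-11)) + 107 = 63*(56 - 88) + 107 = 63*(-32) + 107 = -2016 + 107 = -1909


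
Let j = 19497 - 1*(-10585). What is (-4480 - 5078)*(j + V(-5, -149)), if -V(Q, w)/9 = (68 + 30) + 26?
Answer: -276857028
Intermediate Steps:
V(Q, w) = -1116 (V(Q, w) = -9*((68 + 30) + 26) = -9*(98 + 26) = -9*124 = -1116)
j = 30082 (j = 19497 + 10585 = 30082)
(-4480 - 5078)*(j + V(-5, -149)) = (-4480 - 5078)*(30082 - 1116) = -9558*28966 = -276857028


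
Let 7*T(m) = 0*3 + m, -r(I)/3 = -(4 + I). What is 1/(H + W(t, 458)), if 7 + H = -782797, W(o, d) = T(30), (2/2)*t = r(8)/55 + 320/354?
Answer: -7/5479598 ≈ -1.2775e-6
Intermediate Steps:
r(I) = 12 + 3*I (r(I) = -(-3)*(4 + I) = -3*(-4 - I) = 12 + 3*I)
t = 15172/9735 (t = (12 + 3*8)/55 + 320/354 = (12 + 24)*(1/55) + 320*(1/354) = 36*(1/55) + 160/177 = 36/55 + 160/177 = 15172/9735 ≈ 1.5585)
T(m) = m/7 (T(m) = (0*3 + m)/7 = (0 + m)/7 = m/7)
W(o, d) = 30/7 (W(o, d) = (1/7)*30 = 30/7)
H = -782804 (H = -7 - 782797 = -782804)
1/(H + W(t, 458)) = 1/(-782804 + 30/7) = 1/(-5479598/7) = -7/5479598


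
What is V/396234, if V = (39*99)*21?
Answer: 9009/44026 ≈ 0.20463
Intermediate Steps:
V = 81081 (V = 3861*21 = 81081)
V/396234 = 81081/396234 = 81081*(1/396234) = 9009/44026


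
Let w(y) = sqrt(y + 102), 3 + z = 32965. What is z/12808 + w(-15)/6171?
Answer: 16481/6404 + sqrt(87)/6171 ≈ 2.5751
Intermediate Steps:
z = 32962 (z = -3 + 32965 = 32962)
w(y) = sqrt(102 + y)
z/12808 + w(-15)/6171 = 32962/12808 + sqrt(102 - 15)/6171 = 32962*(1/12808) + sqrt(87)*(1/6171) = 16481/6404 + sqrt(87)/6171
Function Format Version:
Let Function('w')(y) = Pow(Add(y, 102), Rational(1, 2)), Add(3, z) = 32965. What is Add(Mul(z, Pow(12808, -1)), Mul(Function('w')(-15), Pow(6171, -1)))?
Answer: Add(Rational(16481, 6404), Mul(Rational(1, 6171), Pow(87, Rational(1, 2)))) ≈ 2.5751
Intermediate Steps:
z = 32962 (z = Add(-3, 32965) = 32962)
Function('w')(y) = Pow(Add(102, y), Rational(1, 2))
Add(Mul(z, Pow(12808, -1)), Mul(Function('w')(-15), Pow(6171, -1))) = Add(Mul(32962, Pow(12808, -1)), Mul(Pow(Add(102, -15), Rational(1, 2)), Pow(6171, -1))) = Add(Mul(32962, Rational(1, 12808)), Mul(Pow(87, Rational(1, 2)), Rational(1, 6171))) = Add(Rational(16481, 6404), Mul(Rational(1, 6171), Pow(87, Rational(1, 2))))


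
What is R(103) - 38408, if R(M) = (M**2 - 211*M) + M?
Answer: -49429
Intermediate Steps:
R(M) = M**2 - 210*M
R(103) - 38408 = 103*(-210 + 103) - 38408 = 103*(-107) - 38408 = -11021 - 38408 = -49429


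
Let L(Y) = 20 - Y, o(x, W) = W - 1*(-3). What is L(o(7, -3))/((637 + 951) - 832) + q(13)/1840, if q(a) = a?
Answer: 11657/347760 ≈ 0.033520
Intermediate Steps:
o(x, W) = 3 + W (o(x, W) = W + 3 = 3 + W)
L(o(7, -3))/((637 + 951) - 832) + q(13)/1840 = (20 - (3 - 3))/((637 + 951) - 832) + 13/1840 = (20 - 1*0)/(1588 - 832) + 13*(1/1840) = (20 + 0)/756 + 13/1840 = 20*(1/756) + 13/1840 = 5/189 + 13/1840 = 11657/347760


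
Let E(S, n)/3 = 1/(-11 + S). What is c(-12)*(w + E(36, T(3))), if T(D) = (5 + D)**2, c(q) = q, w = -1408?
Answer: 422364/25 ≈ 16895.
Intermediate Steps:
E(S, n) = 3/(-11 + S)
c(-12)*(w + E(36, T(3))) = -12*(-1408 + 3/(-11 + 36)) = -12*(-1408 + 3/25) = -12*(-35197/25) = 422364/25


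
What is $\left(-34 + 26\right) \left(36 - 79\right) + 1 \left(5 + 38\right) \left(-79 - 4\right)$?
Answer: $-3225$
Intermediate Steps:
$\left(-34 + 26\right) \left(36 - 79\right) + 1 \left(5 + 38\right) \left(-79 - 4\right) = \left(-8\right) \left(-43\right) + 1 \cdot 43 \left(-83\right) = 344 + 1 \left(-3569\right) = 344 - 3569 = -3225$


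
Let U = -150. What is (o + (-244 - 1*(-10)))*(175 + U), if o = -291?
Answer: -13125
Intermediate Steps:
(o + (-244 - 1*(-10)))*(175 + U) = (-291 + (-244 - 1*(-10)))*(175 - 150) = (-291 + (-244 + 10))*25 = (-291 - 234)*25 = -525*25 = -13125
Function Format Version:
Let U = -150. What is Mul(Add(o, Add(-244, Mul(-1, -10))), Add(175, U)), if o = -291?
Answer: -13125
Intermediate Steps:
Mul(Add(o, Add(-244, Mul(-1, -10))), Add(175, U)) = Mul(Add(-291, Add(-244, Mul(-1, -10))), Add(175, -150)) = Mul(Add(-291, Add(-244, 10)), 25) = Mul(Add(-291, -234), 25) = Mul(-525, 25) = -13125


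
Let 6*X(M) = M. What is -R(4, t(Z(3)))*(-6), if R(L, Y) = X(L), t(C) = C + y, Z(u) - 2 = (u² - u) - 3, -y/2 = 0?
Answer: 4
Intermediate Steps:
y = 0 (y = -2*0 = 0)
Z(u) = -1 + u² - u (Z(u) = 2 + ((u² - u) - 3) = 2 + (-3 + u² - u) = -1 + u² - u)
X(M) = M/6
t(C) = C (t(C) = C + 0 = C)
R(L, Y) = L/6
-R(4, t(Z(3)))*(-6) = -4/6*(-6) = -1*⅔*(-6) = -⅔*(-6) = 4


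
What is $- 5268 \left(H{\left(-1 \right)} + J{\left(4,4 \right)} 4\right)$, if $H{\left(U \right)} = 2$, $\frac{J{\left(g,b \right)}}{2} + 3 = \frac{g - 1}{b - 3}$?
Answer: $-10536$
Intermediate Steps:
$J{\left(g,b \right)} = -6 + \frac{2 \left(-1 + g\right)}{-3 + b}$ ($J{\left(g,b \right)} = -6 + 2 \frac{g - 1}{b - 3} = -6 + 2 \frac{-1 + g}{-3 + b} = -6 + \frac{2 \left(-1 + g\right)}{-3 + b}$)
$- 5268 \left(H{\left(-1 \right)} + J{\left(4,4 \right)} 4\right) = - 5268 \left(2 + \frac{2 \left(8 + 4 - 12\right)}{-3 + 4} \cdot 4\right) = - 5268 \left(2 + \frac{2 \left(8 + 4 - 12\right)}{1} \cdot 4\right) = - 5268 \left(2 + 2 \cdot 1 \cdot 0 \cdot 4\right) = - 5268 \left(2 + 0 \cdot 4\right) = - 5268 \left(2 + 0\right) = \left(-5268\right) 2 = -10536$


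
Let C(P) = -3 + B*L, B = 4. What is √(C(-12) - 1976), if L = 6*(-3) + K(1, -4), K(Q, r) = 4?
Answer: I*√2035 ≈ 45.111*I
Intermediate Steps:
L = -14 (L = 6*(-3) + 4 = -18 + 4 = -14)
C(P) = -59 (C(P) = -3 + 4*(-14) = -3 - 56 = -59)
√(C(-12) - 1976) = √(-59 - 1976) = √(-2035) = I*√2035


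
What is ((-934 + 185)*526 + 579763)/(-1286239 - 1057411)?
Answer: -185789/2343650 ≈ -0.079273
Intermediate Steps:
((-934 + 185)*526 + 579763)/(-1286239 - 1057411) = (-749*526 + 579763)/(-2343650) = (-393974 + 579763)*(-1/2343650) = 185789*(-1/2343650) = -185789/2343650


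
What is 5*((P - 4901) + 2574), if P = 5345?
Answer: 15090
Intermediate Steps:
5*((P - 4901) + 2574) = 5*((5345 - 4901) + 2574) = 5*(444 + 2574) = 5*3018 = 15090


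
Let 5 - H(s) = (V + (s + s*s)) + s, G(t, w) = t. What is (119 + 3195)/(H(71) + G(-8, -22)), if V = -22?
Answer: -1657/2582 ≈ -0.64175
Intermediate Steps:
H(s) = 27 - s² - 2*s (H(s) = 5 - ((-22 + (s + s*s)) + s) = 5 - ((-22 + (s + s²)) + s) = 5 - ((-22 + s + s²) + s) = 5 - (-22 + s² + 2*s) = 5 + (22 - s² - 2*s) = 27 - s² - 2*s)
(119 + 3195)/(H(71) + G(-8, -22)) = (119 + 3195)/((27 - 1*71² - 2*71) - 8) = 3314/((27 - 1*5041 - 142) - 8) = 3314/((27 - 5041 - 142) - 8) = 3314/(-5156 - 8) = 3314/(-5164) = 3314*(-1/5164) = -1657/2582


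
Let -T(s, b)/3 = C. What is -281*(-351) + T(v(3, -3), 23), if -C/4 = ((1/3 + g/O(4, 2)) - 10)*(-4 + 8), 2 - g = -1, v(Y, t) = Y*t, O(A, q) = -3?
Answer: 98119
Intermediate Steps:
g = 3 (g = 2 - 1*(-1) = 2 + 1 = 3)
C = 512/3 (C = -4*((1/3 + 3/(-3)) - 10)*(-4 + 8) = -4*((1*(⅓) + 3*(-⅓)) - 10)*4 = -4*((⅓ - 1) - 10)*4 = -4*(-⅔ - 10)*4 = -(-128)*4/3 = -4*(-128/3) = 512/3 ≈ 170.67)
T(s, b) = -512 (T(s, b) = -3*512/3 = -512)
-281*(-351) + T(v(3, -3), 23) = -281*(-351) - 512 = 98631 - 512 = 98119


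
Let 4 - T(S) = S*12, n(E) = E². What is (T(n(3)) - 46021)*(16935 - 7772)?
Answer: -422643375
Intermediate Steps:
T(S) = 4 - 12*S (T(S) = 4 - S*12 = 4 - 12*S)
(T(n(3)) - 46021)*(16935 - 7772) = ((4 - 12*3²) - 46021)*(16935 - 7772) = ((4 - 12*9) - 46021)*9163 = ((4 - 108) - 46021)*9163 = (-104 - 46021)*9163 = -46125*9163 = -422643375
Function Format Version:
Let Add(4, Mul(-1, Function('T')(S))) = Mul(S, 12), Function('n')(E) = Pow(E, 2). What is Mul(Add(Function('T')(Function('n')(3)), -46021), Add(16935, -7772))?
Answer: -422643375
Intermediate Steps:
Function('T')(S) = Add(4, Mul(-12, S)) (Function('T')(S) = Add(4, Mul(-1, Mul(S, 12))) = Add(4, Mul(-1, Mul(12, S))) = Add(4, Mul(-12, S)))
Mul(Add(Function('T')(Function('n')(3)), -46021), Add(16935, -7772)) = Mul(Add(Add(4, Mul(-12, Pow(3, 2))), -46021), Add(16935, -7772)) = Mul(Add(Add(4, Mul(-12, 9)), -46021), 9163) = Mul(Add(Add(4, -108), -46021), 9163) = Mul(Add(-104, -46021), 9163) = Mul(-46125, 9163) = -422643375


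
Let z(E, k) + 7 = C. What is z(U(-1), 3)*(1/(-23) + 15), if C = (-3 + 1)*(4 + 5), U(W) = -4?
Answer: -8600/23 ≈ -373.91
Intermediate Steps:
C = -18 (C = -2*9 = -18)
z(E, k) = -25 (z(E, k) = -7 - 18 = -25)
z(U(-1), 3)*(1/(-23) + 15) = -25*(1/(-23) + 15) = -25*(-1/23 + 15) = -25*344/23 = -8600/23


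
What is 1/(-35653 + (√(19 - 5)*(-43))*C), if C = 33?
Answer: -35653/1242946555 + 1419*√14/1242946555 ≈ -2.4413e-5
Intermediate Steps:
1/(-35653 + (√(19 - 5)*(-43))*C) = 1/(-35653 + (√(19 - 5)*(-43))*33) = 1/(-35653 + (√14*(-43))*33) = 1/(-35653 - 43*√14*33) = 1/(-35653 - 1419*√14)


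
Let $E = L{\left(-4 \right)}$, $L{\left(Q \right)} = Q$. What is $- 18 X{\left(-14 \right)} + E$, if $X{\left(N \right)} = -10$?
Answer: $176$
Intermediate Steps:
$E = -4$
$- 18 X{\left(-14 \right)} + E = \left(-18\right) \left(-10\right) - 4 = 180 - 4 = 176$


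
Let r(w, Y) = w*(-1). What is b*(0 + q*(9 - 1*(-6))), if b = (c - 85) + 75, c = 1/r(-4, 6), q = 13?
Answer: -7605/4 ≈ -1901.3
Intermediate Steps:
r(w, Y) = -w
c = 1/4 (c = 1/(-1*(-4)) = 1/4 ≈ 0.25000)
b = -39/4 (b = (1/4 - 85) + 75 = -339/4 + 75 = -39/4 ≈ -9.7500)
b*(0 + q*(9 - 1*(-6))) = -39*(0 + 13*(9 - 1*(-6)))/4 = -39*(0 + 13*(9 + 6))/4 = -39*(0 + 13*15)/4 = -39*(0 + 195)/4 = -39/4*195 = -7605/4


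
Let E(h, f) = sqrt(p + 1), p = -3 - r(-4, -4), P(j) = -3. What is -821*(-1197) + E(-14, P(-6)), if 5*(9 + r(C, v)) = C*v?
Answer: 982737 + sqrt(95)/5 ≈ 9.8274e+5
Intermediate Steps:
r(C, v) = -9 + C*v/5 (r(C, v) = -9 + (C*v)/5 = -9 + C*v/5)
p = 14/5 (p = -3 - (-9 + (1/5)*(-4)*(-4)) = -3 - (-9 + 16/5) = -3 - 1*(-29/5) = -3 + 29/5 = 14/5 ≈ 2.8000)
E(h, f) = sqrt(95)/5 (E(h, f) = sqrt(14/5 + 1) = sqrt(19/5) = sqrt(95)/5)
-821*(-1197) + E(-14, P(-6)) = -821*(-1197) + sqrt(95)/5 = 982737 + sqrt(95)/5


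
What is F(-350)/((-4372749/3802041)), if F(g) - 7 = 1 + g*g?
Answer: -51753382092/485861 ≈ -1.0652e+5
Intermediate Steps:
F(g) = 8 + g**2 (F(g) = 7 + (1 + g*g) = 7 + (1 + g**2) = 8 + g**2)
F(-350)/((-4372749/3802041)) = (8 + (-350)**2)/((-4372749/3802041)) = (8 + 122500)/((-4372749*1/3802041)) = 122508/(-485861/422449) = 122508*(-422449/485861) = -51753382092/485861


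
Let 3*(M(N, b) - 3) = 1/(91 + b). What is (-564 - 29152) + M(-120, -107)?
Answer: -1426225/48 ≈ -29713.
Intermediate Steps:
M(N, b) = 3 + 1/(3*(91 + b))
(-564 - 29152) + M(-120, -107) = (-564 - 29152) + (820 + 9*(-107))/(3*(91 - 107)) = -29716 + (⅓)*(820 - 963)/(-16) = -29716 + (⅓)*(-1/16)*(-143) = -29716 + 143/48 = -1426225/48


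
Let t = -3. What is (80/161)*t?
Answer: -240/161 ≈ -1.4907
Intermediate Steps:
(80/161)*t = (80/161)*(-3) = -240/161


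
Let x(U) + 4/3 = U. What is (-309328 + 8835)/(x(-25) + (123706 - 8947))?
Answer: -901479/344198 ≈ -2.6191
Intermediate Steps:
x(U) = -4/3 + U
(-309328 + 8835)/(x(-25) + (123706 - 8947)) = (-309328 + 8835)/((-4/3 - 25) + (123706 - 8947)) = -300493/(-79/3 + 114759) = -300493/344198/3 = -300493*3/344198 = -901479/344198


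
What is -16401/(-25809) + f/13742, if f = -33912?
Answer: -15472673/8444459 ≈ -1.8323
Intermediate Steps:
-16401/(-25809) + f/13742 = -16401/(-25809) - 33912/13742 = -16401*(-1/25809) - 33912*1/13742 = 781/1229 - 16956/6871 = -15472673/8444459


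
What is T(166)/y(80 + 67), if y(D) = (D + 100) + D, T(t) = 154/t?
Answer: 77/32702 ≈ 0.0023546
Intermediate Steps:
y(D) = 100 + 2*D (y(D) = (100 + D) + D = 100 + 2*D)
T(166)/y(80 + 67) = (154/166)/(100 + 2*(80 + 67)) = (154*(1/166))/(100 + 2*147) = 77/(83*(100 + 294)) = (77/83)/394 = (77/83)*(1/394) = 77/32702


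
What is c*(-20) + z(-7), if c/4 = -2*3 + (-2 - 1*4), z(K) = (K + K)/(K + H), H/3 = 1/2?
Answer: 10588/11 ≈ 962.54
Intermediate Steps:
H = 3/2 ≈ 1.5000
z(K) = 2*K/(3/2 + K) (z(K) = (K + K)/(K + 3/2) = (2*K)/(3/2 + K) = 2*K/(3/2 + K))
c = -48 (c = 4*(-2*3 + (-2 - 1*4)) = 4*(-6 + (-2 - 4)) = 4*(-6 - 6) = 4*(-12) = -48)
c*(-20) + z(-7) = -48*(-20) + 4*(-7)/(3 + 2*(-7)) = 960 + 4*(-7)/(3 - 14) = 960 + 4*(-7)/(-11) = 960 + 4*(-7)*(-1/11) = 960 + 28/11 = 10588/11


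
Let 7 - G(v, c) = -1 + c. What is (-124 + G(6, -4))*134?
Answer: -15008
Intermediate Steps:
G(v, c) = 8 - c (G(v, c) = 7 - (-1 + c) = 7 + (1 - c) = 8 - c)
(-124 + G(6, -4))*134 = (-124 + (8 - 1*(-4)))*134 = (-124 + (8 + 4))*134 = (-124 + 12)*134 = -112*134 = -15008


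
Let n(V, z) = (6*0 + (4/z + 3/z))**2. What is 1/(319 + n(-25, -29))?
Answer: 841/268328 ≈ 0.0031342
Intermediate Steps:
n(V, z) = 49/z**2 (n(V, z) = (0 + 7/z)**2 = (7/z)**2 = 49/z**2)
1/(319 + n(-25, -29)) = 1/(319 + 49/(-29)**2) = 1/(319 + 49*(1/841)) = 1/(319 + 49/841) = 1/(268328/841) = 841/268328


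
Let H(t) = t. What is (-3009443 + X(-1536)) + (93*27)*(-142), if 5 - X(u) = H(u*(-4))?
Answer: -3372144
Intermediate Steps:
X(u) = 5 + 4*u (X(u) = 5 - u*(-4) = 5 - (-4)*u = 5 + 4*u)
(-3009443 + X(-1536)) + (93*27)*(-142) = (-3009443 + (5 + 4*(-1536))) + (93*27)*(-142) = (-3009443 + (5 - 6144)) + 2511*(-142) = (-3009443 - 6139) - 356562 = -3015582 - 356562 = -3372144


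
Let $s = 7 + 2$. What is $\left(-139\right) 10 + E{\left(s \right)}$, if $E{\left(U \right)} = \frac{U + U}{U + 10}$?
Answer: $- \frac{26392}{19} \approx -1389.1$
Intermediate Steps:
$s = 9$
$E{\left(U \right)} = \frac{2 U}{10 + U}$
$\left(-139\right) 10 + E{\left(s \right)} = \left(-139\right) 10 + 2 \cdot 9 \frac{1}{10 + 9} = -1390 + 2 \cdot 9 \cdot \frac{1}{19} = -1390 + \frac{18}{19} = - \frac{26392}{19}$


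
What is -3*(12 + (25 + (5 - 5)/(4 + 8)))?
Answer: -111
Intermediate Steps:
-3*(12 + (25 + (5 - 5)/(4 + 8))) = -3*(12 + (25 + 0/12)) = -3*(12 + (25 + 0*(1/12))) = -3*(12 + (25 + 0)) = -3*(12 + 25) = -3*37 = -111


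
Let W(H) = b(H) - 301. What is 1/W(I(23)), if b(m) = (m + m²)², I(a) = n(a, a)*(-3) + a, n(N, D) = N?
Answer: 1/4284599 ≈ 2.3339e-7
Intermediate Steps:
I(a) = -2*a (I(a) = a*(-3) + a = -3*a + a = -2*a)
W(H) = -301 + H²*(1 + H)² (W(H) = H²*(1 + H)² - 301 = -301 + H²*(1 + H)²)
1/W(I(23)) = 1/(-301 + (-2*23)²*(1 - 2*23)²) = 1/(-301 + (-46)²*(1 - 46)²) = 1/(-301 + 2116*(-45)²) = 1/(-301 + 2116*2025) = 1/(-301 + 4284900) = 1/4284599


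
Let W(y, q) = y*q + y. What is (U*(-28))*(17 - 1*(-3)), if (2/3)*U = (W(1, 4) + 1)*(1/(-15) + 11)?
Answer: -55104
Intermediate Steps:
W(y, q) = y + q*y (W(y, q) = q*y + y = y + q*y)
U = 492/5 (U = 3*((1*(1 + 4) + 1)*(1/(-15) + 11))/2 = 3*((1*5 + 1)*(-1/15 + 11))/2 = 3*((5 + 1)*(164/15))/2 = 3*(6*(164/15))/2 = (3/2)*(328/5) = 492/5 ≈ 98.400)
(U*(-28))*(17 - 1*(-3)) = ((492/5)*(-28))*(17 - 1*(-3)) = -13776*(17 + 3)/5 = -13776/5*20 = -55104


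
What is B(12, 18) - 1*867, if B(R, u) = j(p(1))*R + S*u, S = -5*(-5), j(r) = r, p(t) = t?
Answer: -405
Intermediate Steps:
S = 25
B(R, u) = R + 25*u (B(R, u) = 1*R + 25*u = R + 25*u)
B(12, 18) - 1*867 = (12 + 25*18) - 1*867 = (12 + 450) - 867 = 462 - 867 = -405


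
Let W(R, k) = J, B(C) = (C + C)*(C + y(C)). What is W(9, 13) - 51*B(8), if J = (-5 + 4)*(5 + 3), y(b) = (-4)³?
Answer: 45688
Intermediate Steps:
y(b) = -64
B(C) = 2*C*(-64 + C) (B(C) = (C + C)*(C - 64) = (2*C)*(-64 + C) = 2*C*(-64 + C))
J = -8 (J = -1*8 = -8)
W(R, k) = -8
W(9, 13) - 51*B(8) = -8 - 102*8*(-64 + 8) = -8 - 102*8*(-56) = -8 - 51*(-896) = -8 + 45696 = 45688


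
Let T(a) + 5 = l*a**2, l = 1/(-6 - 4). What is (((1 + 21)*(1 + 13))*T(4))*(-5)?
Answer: 10164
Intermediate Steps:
l = -1/10 (l = 1/(-10) = -1/10 ≈ -0.10000)
T(a) = -5 - a**2/10
(((1 + 21)*(1 + 13))*T(4))*(-5) = (((1 + 21)*(1 + 13))*(-5 - 1/10*4**2))*(-5) = ((22*14)*(-5 - 1/10*16))*(-5) = (308*(-5 - 8/5))*(-5) = (308*(-33/5))*(-5) = -10164/5*(-5) = 10164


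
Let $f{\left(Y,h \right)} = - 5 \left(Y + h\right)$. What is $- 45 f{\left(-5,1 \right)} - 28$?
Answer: $-928$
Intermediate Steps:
$f{\left(Y,h \right)} = - 5 Y - 5 h$
$- 45 f{\left(-5,1 \right)} - 28 = - 45 \left(\left(-5\right) \left(-5\right) - 5\right) - 28 = - 45 \left(25 - 5\right) - 28 = \left(-45\right) 20 - 28 = -900 - 28 = -928$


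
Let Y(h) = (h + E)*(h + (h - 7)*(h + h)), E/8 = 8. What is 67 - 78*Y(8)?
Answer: -134717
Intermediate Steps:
E = 64 (E = 8*8 = 64)
Y(h) = (64 + h)*(h + 2*h*(-7 + h)) (Y(h) = (h + 64)*(h + (h - 7)*(h + h)) = (64 + h)*(h + (-7 + h)*(2*h)) = (64 + h)*(h + 2*h*(-7 + h)))
67 - 78*Y(8) = 67 - 624*(-832 + 2*8² + 115*8) = 67 - 624*(-832 + 2*64 + 920) = 67 - 624*(-832 + 128 + 920) = 67 - 624*216 = 67 - 78*1728 = 67 - 134784 = -134717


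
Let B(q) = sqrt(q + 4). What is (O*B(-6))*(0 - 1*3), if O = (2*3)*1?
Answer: -18*I*sqrt(2) ≈ -25.456*I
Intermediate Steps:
B(q) = sqrt(4 + q)
O = 6 (O = 6*1 = 6)
(O*B(-6))*(0 - 1*3) = (6*sqrt(4 - 6))*(0 - 1*3) = (6*sqrt(-2))*(0 - 3) = (6*(I*sqrt(2)))*(-3) = (6*I*sqrt(2))*(-3) = -18*I*sqrt(2)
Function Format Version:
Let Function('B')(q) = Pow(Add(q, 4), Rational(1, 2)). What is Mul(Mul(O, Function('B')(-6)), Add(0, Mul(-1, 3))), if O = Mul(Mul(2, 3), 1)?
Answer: Mul(-18, I, Pow(2, Rational(1, 2))) ≈ Mul(-25.456, I)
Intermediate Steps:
Function('B')(q) = Pow(Add(4, q), Rational(1, 2))
O = 6 (O = Mul(6, 1) = 6)
Mul(Mul(O, Function('B')(-6)), Add(0, Mul(-1, 3))) = Mul(Mul(6, Pow(Add(4, -6), Rational(1, 2))), Add(0, Mul(-1, 3))) = Mul(Mul(6, Pow(-2, Rational(1, 2))), Add(0, -3)) = Mul(Mul(6, Mul(I, Pow(2, Rational(1, 2)))), -3) = Mul(Mul(6, I, Pow(2, Rational(1, 2))), -3) = Mul(-18, I, Pow(2, Rational(1, 2)))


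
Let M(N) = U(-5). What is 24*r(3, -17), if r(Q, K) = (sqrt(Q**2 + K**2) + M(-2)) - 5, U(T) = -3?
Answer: -192 + 24*sqrt(298) ≈ 222.30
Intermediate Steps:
M(N) = -3
r(Q, K) = -8 + sqrt(K**2 + Q**2) (r(Q, K) = (sqrt(Q**2 + K**2) - 3) - 5 = (sqrt(K**2 + Q**2) - 3) - 5 = (-3 + sqrt(K**2 + Q**2)) - 5 = -8 + sqrt(K**2 + Q**2))
24*r(3, -17) = 24*(-8 + sqrt((-17)**2 + 3**2)) = 24*(-8 + sqrt(289 + 9)) = 24*(-8 + sqrt(298)) = -192 + 24*sqrt(298)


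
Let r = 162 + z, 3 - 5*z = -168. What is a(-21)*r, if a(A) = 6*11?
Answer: 64746/5 ≈ 12949.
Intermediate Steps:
z = 171/5 (z = ⅗ - ⅕*(-168) = ⅗ + 168/5 = 171/5 ≈ 34.200)
a(A) = 66
r = 981/5 (r = 162 + 171/5 = 981/5 ≈ 196.20)
a(-21)*r = 66*(981/5) = 64746/5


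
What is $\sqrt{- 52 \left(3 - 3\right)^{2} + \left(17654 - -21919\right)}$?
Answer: $3 \sqrt{4397} \approx 198.93$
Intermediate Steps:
$\sqrt{- 52 \left(3 - 3\right)^{2} + \left(17654 - -21919\right)} = \sqrt{- 52 \cdot 0^{2} + \left(17654 + 21919\right)} = \sqrt{\left(-52\right) 0 + 39573} = \sqrt{0 + 39573} = \sqrt{39573} = 3 \sqrt{4397}$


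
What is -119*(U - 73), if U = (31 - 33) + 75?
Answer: 0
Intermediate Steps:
U = 73 (U = -2 + 75 = 73)
-119*(U - 73) = -119*(73 - 73) = -119*0 = 0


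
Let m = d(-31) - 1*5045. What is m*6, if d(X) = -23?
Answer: -30408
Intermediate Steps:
m = -5068 (m = -23 - 1*5045 = -23 - 5045 = -5068)
m*6 = -5068*6 = -30408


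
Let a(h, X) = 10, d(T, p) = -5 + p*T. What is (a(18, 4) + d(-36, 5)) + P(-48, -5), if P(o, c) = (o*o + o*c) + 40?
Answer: 2409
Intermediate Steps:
d(T, p) = -5 + T*p
P(o, c) = 40 + o² + c*o (P(o, c) = (o² + c*o) + 40 = 40 + o² + c*o)
(a(18, 4) + d(-36, 5)) + P(-48, -5) = (10 + (-5 - 36*5)) + (40 + (-48)² - 5*(-48)) = (10 + (-5 - 180)) + (40 + 2304 + 240) = (10 - 185) + 2584 = -175 + 2584 = 2409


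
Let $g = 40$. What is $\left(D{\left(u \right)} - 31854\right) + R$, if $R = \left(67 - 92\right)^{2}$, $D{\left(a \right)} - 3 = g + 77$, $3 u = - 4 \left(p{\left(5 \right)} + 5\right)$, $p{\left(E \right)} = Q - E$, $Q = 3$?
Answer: $-31109$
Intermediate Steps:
$p{\left(E \right)} = 3 - E$
$u = -4$ ($u = \frac{\left(-4\right) \left(\left(3 - 5\right) + 5\right)}{3} = \frac{\left(-4\right) \left(-2 + 5\right)}{3} = \frac{\left(-4\right) 3}{3} = \frac{1}{3} \left(-12\right) = -4$)
$D{\left(a \right)} = 120$ ($D{\left(a \right)} = 3 + \left(40 + 77\right) = 3 + 117 = 120$)
$R = 625$ ($R = \left(-25\right)^{2} = 625$)
$\left(D{\left(u \right)} - 31854\right) + R = \left(120 - 31854\right) + 625 = -31734 + 625 = -31109$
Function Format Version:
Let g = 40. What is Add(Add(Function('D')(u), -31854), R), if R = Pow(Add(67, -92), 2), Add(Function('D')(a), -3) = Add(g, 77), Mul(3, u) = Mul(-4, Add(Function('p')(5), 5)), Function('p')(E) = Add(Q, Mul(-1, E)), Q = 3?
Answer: -31109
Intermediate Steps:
Function('p')(E) = Add(3, Mul(-1, E))
u = -4 (u = Mul(Rational(1, 3), Mul(-4, Add(Add(3, Mul(-1, 5)), 5))) = Mul(Rational(1, 3), Mul(-4, Add(Add(3, -5), 5))) = Mul(Rational(1, 3), Mul(-4, Add(-2, 5))) = Mul(Rational(1, 3), Mul(-4, 3)) = Mul(Rational(1, 3), -12) = -4)
Function('D')(a) = 120 (Function('D')(a) = Add(3, Add(40, 77)) = Add(3, 117) = 120)
R = 625 (R = Pow(-25, 2) = 625)
Add(Add(Function('D')(u), -31854), R) = Add(Add(120, -31854), 625) = Add(-31734, 625) = -31109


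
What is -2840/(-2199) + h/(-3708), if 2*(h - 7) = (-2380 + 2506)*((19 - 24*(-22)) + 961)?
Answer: -66132823/2717964 ≈ -24.332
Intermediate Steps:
h = 95011 (h = 7 + ((-2380 + 2506)*((19 - 24*(-22)) + 961))/2 = 7 + (126*((19 + 528) + 961))/2 = 7 + (126*(547 + 961))/2 = 7 + (126*1508)/2 = 7 + (½)*190008 = 7 + 95004 = 95011)
-2840/(-2199) + h/(-3708) = -2840/(-2199) + 95011/(-3708) = -2840*(-1/2199) + 95011*(-1/3708) = 2840/2199 - 95011/3708 = -66132823/2717964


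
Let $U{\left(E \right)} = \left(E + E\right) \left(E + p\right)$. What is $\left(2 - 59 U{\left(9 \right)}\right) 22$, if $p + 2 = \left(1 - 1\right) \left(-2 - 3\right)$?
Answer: $-163504$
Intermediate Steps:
$p = -2$ ($p = -2 + \left(1 - 1\right) \left(-2 - 3\right) = -2 + 0 \left(-5\right) = -2 + 0 = -2$)
$U{\left(E \right)} = 2 E \left(-2 + E\right)$ ($U{\left(E \right)} = \left(E + E\right) \left(E - 2\right) = 2 E \left(-2 + E\right)$)
$\left(2 - 59 U{\left(9 \right)}\right) 22 = \left(2 - 59 \cdot 2 \cdot 9 \left(-2 + 9\right)\right) 22 = \left(2 - 59 \cdot 2 \cdot 9 \cdot 7\right) 22 = \left(2 - 7434\right) 22 = \left(-7432\right) 22 = -163504$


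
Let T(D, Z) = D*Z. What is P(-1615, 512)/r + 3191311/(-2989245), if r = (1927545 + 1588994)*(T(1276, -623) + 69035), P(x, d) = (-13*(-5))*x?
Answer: -10993878089471122/10297773039179115 ≈ -1.0676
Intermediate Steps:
P(x, d) = 65*x
r = -2552701375107 (r = (1927545 + 1588994)*(1276*(-623) + 69035) = 3516539*(-794948 + 69035) = 3516539*(-725913) = -2552701375107)
P(-1615, 512)/r + 3191311/(-2989245) = (65*(-1615))/(-2552701375107) + 3191311/(-2989245) = -104975*(-1/2552701375107) + 3191311*(-1/2989245) = 425/10334823381 - 3191311/2989245 = -10993878089471122/10297773039179115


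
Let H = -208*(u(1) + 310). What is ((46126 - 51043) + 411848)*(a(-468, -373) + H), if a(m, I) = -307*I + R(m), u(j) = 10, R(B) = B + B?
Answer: 19131860965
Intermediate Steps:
R(B) = 2*B
H = -66560 (H = -208*(10 + 310) = -208*320 = -66560)
a(m, I) = -307*I + 2*m
((46126 - 51043) + 411848)*(a(-468, -373) + H) = ((46126 - 51043) + 411848)*((-307*(-373) + 2*(-468)) - 66560) = (-4917 + 411848)*((114511 - 936) - 66560) = 406931*(113575 - 66560) = 406931*47015 = 19131860965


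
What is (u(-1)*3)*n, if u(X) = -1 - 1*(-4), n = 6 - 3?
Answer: 27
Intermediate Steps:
n = 3
u(X) = 3 (u(X) = -1 + 4 = 3)
(u(-1)*3)*n = (3*3)*3 = 9*3 = 27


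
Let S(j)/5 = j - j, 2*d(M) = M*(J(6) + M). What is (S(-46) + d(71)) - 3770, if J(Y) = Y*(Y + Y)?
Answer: 2613/2 ≈ 1306.5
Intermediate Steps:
J(Y) = 2*Y² (J(Y) = Y*(2*Y) = 2*Y²)
d(M) = M*(72 + M)/2 (d(M) = (M*(2*6² + M))/2 = (M*(2*36 + M))/2 = (M*(72 + M))/2 = M*(72 + M)/2)
S(j) = 0 (S(j) = 5*(j - j) = 5*0 = 0)
(S(-46) + d(71)) - 3770 = (0 + (½)*71*(72 + 71)) - 3770 = (0 + (½)*71*143) - 3770 = (0 + 10153/2) - 3770 = 10153/2 - 3770 = 2613/2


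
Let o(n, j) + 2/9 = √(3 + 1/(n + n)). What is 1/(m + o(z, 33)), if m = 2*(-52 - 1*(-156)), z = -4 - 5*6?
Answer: 1144440/237772757 - 162*√3451/237772757 ≈ 0.0047731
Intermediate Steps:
z = -34 (z = -4 - 30 = -34)
o(n, j) = -2/9 + √(3 + 1/(2*n)) (o(n, j) = -2/9 + √(3 + 1/(n + n)) = -2/9 + √(3 + 1/(2*n)))
m = 208 (m = 2*(-52 + 156) = 2*104 = 208)
1/(m + o(z, 33)) = 1/(208 + (-2/9 + √(12 + 2/(-34))/2)) = 1/(208 + (-2/9 + √(12 + 2*(-1/34))/2)) = 1/(208 + (-2/9 + √(12 - 1/17)/2)) = 1/(208 + (-2/9 + √(203/17)/2)) = 1/(208 + (-2/9 + (√3451/17)/2)) = 1/(208 + (-2/9 + √3451/34)) = 1/(1870/9 + √3451/34)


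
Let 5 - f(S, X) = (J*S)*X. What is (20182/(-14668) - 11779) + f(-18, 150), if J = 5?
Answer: 12648393/7334 ≈ 1724.6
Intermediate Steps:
f(S, X) = 5 - 5*S*X
(20182/(-14668) - 11779) + f(-18, 150) = (20182/(-14668) - 11779) + (5 - 5*(-18)*150) = (20182*(-1/14668) - 11779) + (5 + 13500) = (-10091/7334 - 11779) + 13505 = -86397277/7334 + 13505 = 12648393/7334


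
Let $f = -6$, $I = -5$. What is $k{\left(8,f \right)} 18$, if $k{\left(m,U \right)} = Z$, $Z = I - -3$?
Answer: $-36$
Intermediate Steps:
$Z = -2$ ($Z = -5 - -3 = -5 + 3 = -2$)
$k{\left(m,U \right)} = -2$
$k{\left(8,f \right)} 18 = \left(-2\right) 18 = -36$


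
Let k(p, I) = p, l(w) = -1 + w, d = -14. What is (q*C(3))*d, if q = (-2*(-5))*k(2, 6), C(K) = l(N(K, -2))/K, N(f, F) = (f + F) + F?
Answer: 560/3 ≈ 186.67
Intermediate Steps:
N(f, F) = f + 2*F (N(f, F) = (F + f) + F = f + 2*F)
C(K) = (-5 + K)/K (C(K) = (-1 + (K + 2*(-2)))/K = (-1 + (K - 4))/K = (-1 + (-4 + K))/K = (-5 + K)/K)
q = 20 (q = -2*(-5)*2 = 10*2 = 20)
(q*C(3))*d = (20*((-5 + 3)/3))*(-14) = (20*((1/3)*(-2)))*(-14) = (20*(-2/3))*(-14) = -40/3*(-14) = 560/3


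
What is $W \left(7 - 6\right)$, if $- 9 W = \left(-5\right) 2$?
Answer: $\frac{10}{9} \approx 1.1111$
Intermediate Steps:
$W = \frac{10}{9}$ ($W = - \frac{\left(-5\right) 2}{9} = \left(- \frac{1}{9}\right) \left(-10\right) = \frac{10}{9} \approx 1.1111$)
$W \left(7 - 6\right) = \frac{10 \left(7 - 6\right)}{9} = \frac{10}{9} \cdot 1 = \frac{10}{9}$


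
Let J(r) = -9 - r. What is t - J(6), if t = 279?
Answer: 294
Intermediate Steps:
t - J(6) = 279 - (-9 - 1*6) = 279 - (-9 - 6) = 279 - 1*(-15) = 279 + 15 = 294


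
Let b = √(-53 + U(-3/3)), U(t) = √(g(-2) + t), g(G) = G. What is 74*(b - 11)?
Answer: -814 + 74*√(-53 + I*√3) ≈ -805.2 + 538.8*I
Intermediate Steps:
U(t) = √(-2 + t)
b = √(-53 + I*√3) (b = √(-53 + √(-2 - 3/3)) = √(-53 + √(-2 - 3*⅓)) = √(-53 + √(-2 - 1)) = √(-53 + √(-3)) = √(-53 + I*√3) ≈ 0.1189 + 7.2811*I)
74*(b - 11) = 74*(√(-53 + I*√3) - 11) = 74*(-11 + √(-53 + I*√3)) = -814 + 74*√(-53 + I*√3)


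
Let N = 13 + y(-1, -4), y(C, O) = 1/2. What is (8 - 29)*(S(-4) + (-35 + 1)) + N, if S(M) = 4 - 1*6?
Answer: 1539/2 ≈ 769.50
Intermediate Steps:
S(M) = -2 (S(M) = 4 - 6 = -2)
y(C, O) = ½
N = 27/2 (N = 13 + ½ = 27/2 ≈ 13.500)
(8 - 29)*(S(-4) + (-35 + 1)) + N = (8 - 29)*(-2 + (-35 + 1)) + 27/2 = -21*(-2 - 34) + 27/2 = -21*(-36) + 27/2 = 756 + 27/2 = 1539/2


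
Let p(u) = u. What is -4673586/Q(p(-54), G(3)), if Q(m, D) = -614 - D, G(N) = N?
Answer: 4673586/617 ≈ 7574.7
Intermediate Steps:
-4673586/Q(p(-54), G(3)) = -4673586/(-614 - 1*3) = -4673586/(-614 - 3) = -4673586/(-617) = -4673586*(-1/617) = 4673586/617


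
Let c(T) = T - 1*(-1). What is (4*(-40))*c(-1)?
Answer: 0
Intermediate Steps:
c(T) = 1 + T (c(T) = T + 1 = 1 + T)
(4*(-40))*c(-1) = (4*(-40))*(1 - 1) = -160*0 = 0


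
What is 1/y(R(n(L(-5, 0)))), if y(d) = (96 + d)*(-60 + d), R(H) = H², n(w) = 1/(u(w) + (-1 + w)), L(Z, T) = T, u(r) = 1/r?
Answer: -1/5760 ≈ -0.00017361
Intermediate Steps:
n(w) = 1/(-1 + w + 1/w) (n(w) = 1/(1/w + (-1 + w)) = 1/(-1 + w + 1/w))
y(d) = (-60 + d)*(96 + d)
1/y(R(n(L(-5, 0)))) = 1/(-5760 + ((0/(1 + 0*(-1 + 0)))²)² + 36*(0/(1 + 0*(-1 + 0)))²) = 1/(-5760 + ((0/(1 + 0*(-1)))²)² + 36*(0/(1 + 0*(-1)))²) = 1/(-5760 + ((0/(1 + 0))²)² + 36*(0/(1 + 0))²) = 1/(-5760 + ((0/1)²)² + 36*(0/1)²) = 1/(-5760 + ((0*1)²)² + 36*(0*1)²) = 1/(-5760 + (0²)² + 36*0²) = 1/(-5760 + 0² + 36*0) = 1/(-5760 + 0 + 0) = 1/(-5760) = -1/5760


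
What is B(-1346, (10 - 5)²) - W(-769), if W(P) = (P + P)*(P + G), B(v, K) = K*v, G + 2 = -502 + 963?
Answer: -510430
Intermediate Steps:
G = 459 (G = -2 + (-502 + 963) = -2 + 461 = 459)
W(P) = 2*P*(459 + P) (W(P) = (P + P)*(P + 459) = (2*P)*(459 + P) = 2*P*(459 + P))
B(-1346, (10 - 5)²) - W(-769) = (10 - 5)²*(-1346) - 2*(-769)*(459 - 769) = 5²*(-1346) - 2*(-769)*(-310) = 25*(-1346) - 1*476780 = -33650 - 476780 = -510430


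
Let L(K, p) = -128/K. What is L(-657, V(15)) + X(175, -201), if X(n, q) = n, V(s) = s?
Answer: 115103/657 ≈ 175.19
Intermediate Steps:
L(-657, V(15)) + X(175, -201) = -128/(-657) + 175 = -128*(-1/657) + 175 = 128/657 + 175 = 115103/657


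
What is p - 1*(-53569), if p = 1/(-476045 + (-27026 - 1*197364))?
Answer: 37521602514/700435 ≈ 53569.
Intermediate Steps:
p = -1/700435 (p = 1/(-476045 + (-27026 - 197364)) = 1/(-476045 - 224390) = 1/(-700435) = -1/700435 ≈ -1.4277e-6)
p - 1*(-53569) = -1/700435 - 1*(-53569) = -1/700435 + 53569 = 37521602514/700435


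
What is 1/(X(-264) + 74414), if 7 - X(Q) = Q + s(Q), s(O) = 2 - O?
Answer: 1/74419 ≈ 1.3437e-5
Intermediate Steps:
X(Q) = 5 (X(Q) = 7 - (Q + (2 - Q)) = 7 - 1*2 = 7 - 2 = 5)
1/(X(-264) + 74414) = 1/(5 + 74414) = 1/74419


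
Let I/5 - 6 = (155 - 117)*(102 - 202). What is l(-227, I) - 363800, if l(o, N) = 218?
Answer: -363582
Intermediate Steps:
I = -18970 (I = 30 + 5*((155 - 117)*(102 - 202)) = 30 + 5*(38*(-100)) = 30 + 5*(-3800) = 30 - 19000 = -18970)
l(-227, I) - 363800 = 218 - 363800 = -363582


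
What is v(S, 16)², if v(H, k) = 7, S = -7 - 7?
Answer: 49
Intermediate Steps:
S = -14
v(S, 16)² = 7² = 49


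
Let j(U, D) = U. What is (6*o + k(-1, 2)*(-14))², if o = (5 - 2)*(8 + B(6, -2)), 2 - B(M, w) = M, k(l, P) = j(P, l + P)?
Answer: 1936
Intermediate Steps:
k(l, P) = P
B(M, w) = 2 - M
o = 12 (o = (5 - 2)*(8 + (2 - 1*6)) = 3*(8 + (2 - 6)) = 3*(8 - 4) = 3*4 = 12)
(6*o + k(-1, 2)*(-14))² = (6*12 + 2*(-14))² = (72 - 28)² = 44² = 1936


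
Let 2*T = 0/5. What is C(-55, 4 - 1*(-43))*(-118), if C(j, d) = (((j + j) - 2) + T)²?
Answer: -1480192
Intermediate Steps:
T = 0 (T = (0/5)/2 = (0*(⅕))/2 = (½)*0 = 0)
C(j, d) = (-2 + 2*j)² (C(j, d) = (((j + j) - 2) + 0)² = ((2*j - 2) + 0)² = ((-2 + 2*j) + 0)² = (-2 + 2*j)²)
C(-55, 4 - 1*(-43))*(-118) = (4*(-1 - 55)²)*(-118) = (4*(-56)²)*(-118) = (4*3136)*(-118) = 12544*(-118) = -1480192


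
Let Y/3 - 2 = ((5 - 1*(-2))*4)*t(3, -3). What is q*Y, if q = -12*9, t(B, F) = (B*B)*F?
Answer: 244296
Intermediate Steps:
t(B, F) = F*B**2 (t(B, F) = B**2*F = F*B**2)
q = -108
Y = -2262 (Y = 6 + 3*(((5 - 1*(-2))*4)*(-3*3**2)) = 6 + 3*(((5 + 2)*4)*(-3*9)) = 6 + 3*((7*4)*(-27)) = 6 + 3*(28*(-27)) = 6 + 3*(-756) = 6 - 2268 = -2262)
q*Y = -108*(-2262) = 244296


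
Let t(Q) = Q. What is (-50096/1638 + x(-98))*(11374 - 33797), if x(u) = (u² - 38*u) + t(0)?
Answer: -244199565032/819 ≈ -2.9817e+8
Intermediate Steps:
x(u) = u² - 38*u (x(u) = (u² - 38*u) + 0 = u² - 38*u)
(-50096/1638 + x(-98))*(11374 - 33797) = (-50096/1638 - 98*(-38 - 98))*(11374 - 33797) = (-50096*1/1638 - 98*(-136))*(-22423) = (-25048/819 + 13328)*(-22423) = (10890584/819)*(-22423) = -244199565032/819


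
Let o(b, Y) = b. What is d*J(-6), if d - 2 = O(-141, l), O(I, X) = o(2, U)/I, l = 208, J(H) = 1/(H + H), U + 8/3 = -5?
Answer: -70/423 ≈ -0.16548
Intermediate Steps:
U = -23/3 (U = -8/3 - 5 = -23/3 ≈ -7.6667)
J(H) = 1/(2*H)
O(I, X) = 2/I
d = 280/141 (d = 2 + 2/(-141) = 2 + 2*(-1/141) = 2 - 2/141 = 280/141 ≈ 1.9858)
d*J(-6) = 280*((1/2)/(-6))/141 = 280*((1/2)*(-1/6))/141 = (280/141)*(-1/12) = -70/423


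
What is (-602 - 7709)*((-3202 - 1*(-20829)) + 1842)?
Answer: -161806859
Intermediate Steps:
(-602 - 7709)*((-3202 - 1*(-20829)) + 1842) = -8311*((-3202 + 20829) + 1842) = -8311*(17627 + 1842) = -8311*19469 = -161806859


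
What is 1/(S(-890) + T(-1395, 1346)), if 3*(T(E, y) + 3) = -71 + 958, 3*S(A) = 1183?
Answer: 1/687 ≈ 0.0014556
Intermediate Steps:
S(A) = 1183/3 (S(A) = (⅓)*1183 = 1183/3)
T(E, y) = 878/3 (T(E, y) = -3 + (-71 + 958)/3 = -3 + (⅓)*887 = -3 + 887/3 = 878/3)
1/(S(-890) + T(-1395, 1346)) = 1/(1183/3 + 878/3) = 1/687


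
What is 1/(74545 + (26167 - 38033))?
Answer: 1/62679 ≈ 1.5954e-5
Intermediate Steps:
1/(74545 + (26167 - 38033)) = 1/(74545 - 11866) = 1/62679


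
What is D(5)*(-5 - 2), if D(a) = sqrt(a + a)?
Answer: -7*sqrt(10) ≈ -22.136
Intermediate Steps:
D(a) = sqrt(2)*sqrt(a) (D(a) = sqrt(2*a) = sqrt(2)*sqrt(a))
D(5)*(-5 - 2) = (sqrt(2)*sqrt(5))*(-5 - 2) = sqrt(10)*(-7) = -7*sqrt(10)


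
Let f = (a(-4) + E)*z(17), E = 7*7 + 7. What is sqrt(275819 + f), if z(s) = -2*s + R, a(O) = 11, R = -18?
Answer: sqrt(272335) ≈ 521.86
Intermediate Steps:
E = 56 (E = 49 + 7 = 56)
z(s) = -18 - 2*s (z(s) = -2*s - 18 = -18 - 2*s)
f = -3484 (f = (11 + 56)*(-18 - 2*17) = 67*(-18 - 34) = 67*(-52) = -3484)
sqrt(275819 + f) = sqrt(275819 - 3484) = sqrt(272335)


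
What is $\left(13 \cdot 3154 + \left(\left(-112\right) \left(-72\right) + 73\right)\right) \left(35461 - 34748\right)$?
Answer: $35036107$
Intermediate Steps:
$\left(13 \cdot 3154 + \left(\left(-112\right) \left(-72\right) + 73\right)\right) \left(35461 - 34748\right) = \left(41002 + \left(8064 + 73\right)\right) 713 = \left(41002 + 8137\right) 713 = 49139 \cdot 713 = 35036107$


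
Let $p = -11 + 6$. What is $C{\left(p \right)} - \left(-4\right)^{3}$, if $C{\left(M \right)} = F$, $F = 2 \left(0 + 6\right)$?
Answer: $76$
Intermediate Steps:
$F = 12$ ($F = 2 \cdot 6 = 12$)
$p = -5$
$C{\left(M \right)} = 12$
$C{\left(p \right)} - \left(-4\right)^{3} = 12 - \left(-4\right)^{3} = 12 - -64 = 12 + 64 = 76$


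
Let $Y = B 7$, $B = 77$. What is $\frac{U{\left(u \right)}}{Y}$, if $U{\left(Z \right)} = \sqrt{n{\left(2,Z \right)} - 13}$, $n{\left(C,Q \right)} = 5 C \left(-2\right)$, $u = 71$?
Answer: $\frac{i \sqrt{33}}{539} \approx 0.010658 i$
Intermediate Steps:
$n{\left(C,Q \right)} = - 10 C$
$U{\left(Z \right)} = i \sqrt{33}$ ($U{\left(Z \right)} = \sqrt{\left(-10\right) 2 - 13} = \sqrt{-20 - 13} = \sqrt{-33} = i \sqrt{33}$)
$Y = 539$ ($Y = 77 \cdot 7 = 539$)
$\frac{U{\left(u \right)}}{Y} = \frac{i \sqrt{33}}{539}$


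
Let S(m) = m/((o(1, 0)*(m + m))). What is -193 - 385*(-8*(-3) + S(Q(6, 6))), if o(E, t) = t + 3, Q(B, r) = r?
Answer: -56983/6 ≈ -9497.2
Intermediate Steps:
o(E, t) = 3 + t
S(m) = 1/6 (S(m) = m/(((3 + 0)*(m + m))) = m/((3*(2*m))) = m/((6*m)) = m*(1/(6*m)) = 1/6)
-193 - 385*(-8*(-3) + S(Q(6, 6))) = -193 - 385*(-8*(-3) + 1/6) = -193 - 385*(24 + 1/6) = -193 - 385*145/6 = -193 - 55825/6 = -56983/6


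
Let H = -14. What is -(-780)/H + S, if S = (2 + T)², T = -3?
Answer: -383/7 ≈ -54.714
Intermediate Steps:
S = 1 (S = (2 - 3)² = (-1)² = 1)
-(-780)/H + S = -(-780)/(-14) + 1 = -(-780)*(-1)/14 + 1 = -30*13/7 + 1 = -390/7 + 1 = -383/7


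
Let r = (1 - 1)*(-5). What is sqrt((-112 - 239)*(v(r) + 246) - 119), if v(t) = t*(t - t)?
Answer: I*sqrt(86465) ≈ 294.05*I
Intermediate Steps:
r = 0 (r = 0*(-5) = 0)
v(t) = 0 (v(t) = t*0 = 0)
sqrt((-112 - 239)*(v(r) + 246) - 119) = sqrt((-112 - 239)*(0 + 246) - 119) = sqrt(-351*246 - 119) = sqrt(-86346 - 119) = sqrt(-86465) = I*sqrt(86465)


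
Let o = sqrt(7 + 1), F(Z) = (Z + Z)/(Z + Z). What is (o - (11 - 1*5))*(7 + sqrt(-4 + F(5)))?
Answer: -2*(3 - sqrt(2))*(7 + I*sqrt(3)) ≈ -22.201 - 5.4933*I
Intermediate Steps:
F(Z) = 1 (F(Z) = (2*Z)/((2*Z)) = (2*Z)*(1/(2*Z)) = 1)
o = 2*sqrt(2) (o = sqrt(8) = 2*sqrt(2) ≈ 2.8284)
(o - (11 - 1*5))*(7 + sqrt(-4 + F(5))) = (2*sqrt(2) - (11 - 1*5))*(7 + sqrt(-4 + 1)) = (2*sqrt(2) - (11 - 5))*(7 + sqrt(-3)) = (2*sqrt(2) - 1*6)*(7 + I*sqrt(3)) = (2*sqrt(2) - 6)*(7 + I*sqrt(3)) = (-6 + 2*sqrt(2))*(7 + I*sqrt(3))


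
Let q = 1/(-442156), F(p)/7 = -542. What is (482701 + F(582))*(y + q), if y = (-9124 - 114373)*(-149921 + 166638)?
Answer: -3057070262649934305/3092 ≈ -9.8870e+14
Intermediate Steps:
F(p) = -3794 (F(p) = 7*(-542) = -3794)
y = -2064499349 (y = -123497*16717 = -2064499349)
q = -1/442156 ≈ -2.2616e-6
(482701 + F(582))*(y + q) = (482701 - 3794)*(-2064499349 - 1/442156) = 478907*(-912830774156445/442156) = -3057070262649934305/3092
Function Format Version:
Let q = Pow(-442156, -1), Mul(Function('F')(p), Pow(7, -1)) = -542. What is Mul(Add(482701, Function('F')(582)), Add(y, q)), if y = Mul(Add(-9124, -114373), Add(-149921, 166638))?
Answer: Rational(-3057070262649934305, 3092) ≈ -9.8870e+14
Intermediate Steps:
Function('F')(p) = -3794 (Function('F')(p) = Mul(7, -542) = -3794)
y = -2064499349 (y = Mul(-123497, 16717) = -2064499349)
q = Rational(-1, 442156) ≈ -2.2616e-6
Mul(Add(482701, Function('F')(582)), Add(y, q)) = Mul(Add(482701, -3794), Add(-2064499349, Rational(-1, 442156))) = Mul(478907, Rational(-912830774156445, 442156)) = Rational(-3057070262649934305, 3092)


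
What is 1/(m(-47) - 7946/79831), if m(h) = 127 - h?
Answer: 79831/13882648 ≈ 0.0057504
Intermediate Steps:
1/(m(-47) - 7946/79831) = 1/((127 - 1*(-47)) - 7946/79831) = 1/((127 + 47) - 7946*1/79831) = 1/(174 - 7946/79831) = 1/(13882648/79831) = 79831/13882648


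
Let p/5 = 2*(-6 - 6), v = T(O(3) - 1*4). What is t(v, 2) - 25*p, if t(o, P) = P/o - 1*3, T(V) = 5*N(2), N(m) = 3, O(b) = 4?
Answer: 44957/15 ≈ 2997.1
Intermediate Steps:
T(V) = 15 (T(V) = 5*3 = 15)
v = 15
t(o, P) = -3 + P/o (t(o, P) = P/o - 3 = -3 + P/o)
p = -120 (p = 5*(2*(-6 - 6)) = 5*(2*(-12)) = 5*(-24) = -120)
t(v, 2) - 25*p = (-3 + 2/15) - 25*(-120) = (-3 + 2*(1/15)) + 3000 = (-3 + 2/15) + 3000 = -43/15 + 3000 = 44957/15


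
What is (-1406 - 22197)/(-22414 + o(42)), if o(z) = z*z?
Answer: 23603/20650 ≈ 1.1430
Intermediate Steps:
o(z) = z**2
(-1406 - 22197)/(-22414 + o(42)) = (-1406 - 22197)/(-22414 + 42**2) = -23603/(-22414 + 1764) = -23603/(-20650) = -23603*(-1/20650) = 23603/20650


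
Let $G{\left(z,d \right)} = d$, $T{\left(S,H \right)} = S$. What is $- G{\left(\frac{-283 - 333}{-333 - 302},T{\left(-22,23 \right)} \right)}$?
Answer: $22$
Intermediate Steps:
$- G{\left(\frac{-283 - 333}{-333 - 302},T{\left(-22,23 \right)} \right)} = \left(-1\right) \left(-22\right) = 22$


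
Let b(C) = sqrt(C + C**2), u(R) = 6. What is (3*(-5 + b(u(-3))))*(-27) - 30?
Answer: 375 - 81*sqrt(42) ≈ -149.94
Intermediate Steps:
(3*(-5 + b(u(-3))))*(-27) - 30 = (3*(-5 + sqrt(6*(1 + 6))))*(-27) - 30 = (3*(-5 + sqrt(6*7)))*(-27) - 30 = (3*(-5 + sqrt(42)))*(-27) - 30 = (-15 + 3*sqrt(42))*(-27) - 30 = (405 - 81*sqrt(42)) - 30 = 375 - 81*sqrt(42)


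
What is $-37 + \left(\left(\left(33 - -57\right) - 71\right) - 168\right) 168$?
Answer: $-25069$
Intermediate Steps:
$-37 + \left(\left(\left(33 - -57\right) - 71\right) - 168\right) 168 = -37 + \left(\left(\left(33 + 57\right) - 71\right) - 168\right) 168 = -37 + \left(\left(90 - 71\right) - 168\right) 168 = -37 + \left(19 - 168\right) 168 = -37 - 25032 = -25069$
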